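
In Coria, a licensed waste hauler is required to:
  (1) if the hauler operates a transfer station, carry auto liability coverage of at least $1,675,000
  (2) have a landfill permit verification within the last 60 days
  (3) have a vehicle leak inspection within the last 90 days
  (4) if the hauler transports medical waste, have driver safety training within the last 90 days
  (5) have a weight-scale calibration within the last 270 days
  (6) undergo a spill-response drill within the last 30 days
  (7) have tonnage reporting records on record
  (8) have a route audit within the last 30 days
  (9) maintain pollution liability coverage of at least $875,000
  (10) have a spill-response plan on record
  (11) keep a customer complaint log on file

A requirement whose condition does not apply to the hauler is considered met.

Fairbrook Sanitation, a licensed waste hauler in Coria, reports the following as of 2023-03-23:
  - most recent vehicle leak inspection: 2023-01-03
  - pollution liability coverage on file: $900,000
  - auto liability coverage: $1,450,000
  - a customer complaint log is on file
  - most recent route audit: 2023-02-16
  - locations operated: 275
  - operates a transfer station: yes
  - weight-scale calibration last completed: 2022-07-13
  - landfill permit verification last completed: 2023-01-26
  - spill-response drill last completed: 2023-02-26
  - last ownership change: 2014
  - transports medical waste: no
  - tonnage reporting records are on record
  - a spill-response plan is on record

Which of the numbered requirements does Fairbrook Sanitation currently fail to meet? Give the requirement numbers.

1. condition 'operates a transfer station' holds; auto liability coverage $1,450,000 < $1,675,000 → not met
2. landfill permit verification 56 days ago vs limit 60 → met
3. vehicle leak inspection 79 days ago vs limit 90 → met
4. condition 'transports medical waste' does not hold → requirement n/a → met
5. weight-scale calibration 253 days ago vs limit 270 → met
6. spill-response drill 25 days ago vs limit 30 → met
7. tonnage reporting records present → met
8. route audit 35 days ago vs limit 30 → not met
9. pollution liability coverage $900,000 ≥ $875,000 → met
10. spill-response plan present → met
11. customer complaint log present → met
Not met: 1, 8

1, 8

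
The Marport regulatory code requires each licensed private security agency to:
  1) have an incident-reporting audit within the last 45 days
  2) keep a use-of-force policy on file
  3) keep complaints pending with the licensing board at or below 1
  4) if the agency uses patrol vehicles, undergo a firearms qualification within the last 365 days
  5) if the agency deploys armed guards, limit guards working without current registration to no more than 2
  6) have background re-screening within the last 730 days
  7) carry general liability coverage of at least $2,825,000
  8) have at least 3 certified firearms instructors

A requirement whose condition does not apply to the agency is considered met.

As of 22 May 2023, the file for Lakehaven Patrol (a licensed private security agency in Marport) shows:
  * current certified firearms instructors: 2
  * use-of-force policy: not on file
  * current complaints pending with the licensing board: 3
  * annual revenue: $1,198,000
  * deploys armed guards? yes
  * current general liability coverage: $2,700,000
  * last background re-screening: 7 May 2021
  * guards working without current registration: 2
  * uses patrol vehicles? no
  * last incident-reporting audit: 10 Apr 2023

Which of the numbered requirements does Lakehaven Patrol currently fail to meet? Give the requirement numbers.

2, 3, 6, 7, 8

1. incident-reporting audit 42 days ago vs limit 45 → met
2. use-of-force policy absent → not met
3. complaints pending with the licensing board 3 > 1 → not met
4. condition 'uses patrol vehicles' does not hold → requirement n/a → met
5. condition 'deploys armed guards' holds; guards working without current registration 2 ≤ 2 → met
6. background re-screening 745 days ago vs limit 730 → not met
7. general liability coverage $2,700,000 < $2,825,000 → not met
8. certified firearms instructors 2 < 3 → not met
Not met: 2, 3, 6, 7, 8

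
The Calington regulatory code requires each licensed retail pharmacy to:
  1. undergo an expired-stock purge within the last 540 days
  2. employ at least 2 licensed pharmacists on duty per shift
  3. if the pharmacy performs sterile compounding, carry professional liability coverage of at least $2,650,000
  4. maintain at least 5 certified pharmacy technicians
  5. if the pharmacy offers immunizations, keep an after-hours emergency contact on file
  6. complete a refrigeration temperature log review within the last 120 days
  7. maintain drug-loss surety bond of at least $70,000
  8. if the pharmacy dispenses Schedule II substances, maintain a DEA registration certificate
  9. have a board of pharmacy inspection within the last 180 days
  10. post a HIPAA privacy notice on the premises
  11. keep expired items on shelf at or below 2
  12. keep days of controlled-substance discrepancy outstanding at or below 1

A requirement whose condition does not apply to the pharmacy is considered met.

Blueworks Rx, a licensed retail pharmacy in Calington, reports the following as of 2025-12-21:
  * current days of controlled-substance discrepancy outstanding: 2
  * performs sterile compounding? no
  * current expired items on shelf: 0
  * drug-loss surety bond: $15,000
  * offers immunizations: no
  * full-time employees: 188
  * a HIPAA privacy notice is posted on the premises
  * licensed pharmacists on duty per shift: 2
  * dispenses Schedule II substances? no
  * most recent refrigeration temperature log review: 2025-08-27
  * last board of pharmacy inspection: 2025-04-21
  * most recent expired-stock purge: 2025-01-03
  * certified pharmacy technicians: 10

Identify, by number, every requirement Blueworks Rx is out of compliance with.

1. expired-stock purge 352 days ago vs limit 540 → met
2. licensed pharmacists on duty per shift 2 ≥ 2 → met
3. condition 'performs sterile compounding' does not hold → requirement n/a → met
4. certified pharmacy technicians 10 ≥ 5 → met
5. condition 'offers immunizations' does not hold → requirement n/a → met
6. refrigeration temperature log review 116 days ago vs limit 120 → met
7. drug-loss surety bond $15,000 < $70,000 → not met
8. condition 'dispenses Schedule II substances' does not hold → requirement n/a → met
9. board of pharmacy inspection 244 days ago vs limit 180 → not met
10. HIPAA privacy notice present → met
11. expired items on shelf 0 ≤ 2 → met
12. days of controlled-substance discrepancy outstanding 2 > 1 → not met
Not met: 7, 9, 12

7, 9, 12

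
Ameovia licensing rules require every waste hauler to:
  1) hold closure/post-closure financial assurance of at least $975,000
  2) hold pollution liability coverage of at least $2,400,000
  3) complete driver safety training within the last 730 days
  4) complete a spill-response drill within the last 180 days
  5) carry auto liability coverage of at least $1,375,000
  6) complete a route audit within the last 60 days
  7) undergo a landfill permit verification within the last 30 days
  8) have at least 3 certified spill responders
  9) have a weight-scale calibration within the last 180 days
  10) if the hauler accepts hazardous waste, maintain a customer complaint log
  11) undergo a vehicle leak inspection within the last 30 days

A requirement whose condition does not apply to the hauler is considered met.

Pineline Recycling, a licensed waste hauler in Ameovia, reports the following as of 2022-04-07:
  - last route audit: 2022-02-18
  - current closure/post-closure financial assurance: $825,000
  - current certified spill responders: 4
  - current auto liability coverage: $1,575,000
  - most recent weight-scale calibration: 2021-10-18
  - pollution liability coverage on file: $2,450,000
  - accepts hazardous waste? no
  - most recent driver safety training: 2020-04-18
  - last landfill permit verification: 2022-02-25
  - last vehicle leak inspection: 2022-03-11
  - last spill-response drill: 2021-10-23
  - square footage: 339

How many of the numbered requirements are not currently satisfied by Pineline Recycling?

1. closure/post-closure financial assurance $825,000 < $975,000 → not met
2. pollution liability coverage $2,450,000 ≥ $2,400,000 → met
3. driver safety training 719 days ago vs limit 730 → met
4. spill-response drill 166 days ago vs limit 180 → met
5. auto liability coverage $1,575,000 ≥ $1,375,000 → met
6. route audit 48 days ago vs limit 60 → met
7. landfill permit verification 41 days ago vs limit 30 → not met
8. certified spill responders 4 ≥ 3 → met
9. weight-scale calibration 171 days ago vs limit 180 → met
10. condition 'accepts hazardous waste' does not hold → requirement n/a → met
11. vehicle leak inspection 27 days ago vs limit 30 → met
Not met: 2 of 11

2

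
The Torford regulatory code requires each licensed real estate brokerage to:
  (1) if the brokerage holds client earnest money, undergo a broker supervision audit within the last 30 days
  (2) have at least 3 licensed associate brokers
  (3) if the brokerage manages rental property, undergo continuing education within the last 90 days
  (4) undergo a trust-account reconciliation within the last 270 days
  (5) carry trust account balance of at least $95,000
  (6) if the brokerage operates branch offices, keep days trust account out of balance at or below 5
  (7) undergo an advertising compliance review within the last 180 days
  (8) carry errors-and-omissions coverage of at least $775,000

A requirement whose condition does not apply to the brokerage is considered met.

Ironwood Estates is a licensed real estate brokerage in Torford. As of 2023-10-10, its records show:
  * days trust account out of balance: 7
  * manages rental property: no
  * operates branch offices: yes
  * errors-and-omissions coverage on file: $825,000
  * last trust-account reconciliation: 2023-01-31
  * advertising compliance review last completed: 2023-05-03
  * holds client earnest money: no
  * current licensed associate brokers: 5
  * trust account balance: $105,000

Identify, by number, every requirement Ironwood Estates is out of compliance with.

6

1. condition 'holds client earnest money' does not hold → requirement n/a → met
2. licensed associate brokers 5 ≥ 3 → met
3. condition 'manages rental property' does not hold → requirement n/a → met
4. trust-account reconciliation 252 days ago vs limit 270 → met
5. trust account balance $105,000 ≥ $95,000 → met
6. condition 'operates branch offices' holds; days trust account out of balance 7 > 5 → not met
7. advertising compliance review 160 days ago vs limit 180 → met
8. errors-and-omissions coverage $825,000 ≥ $775,000 → met
Not met: 6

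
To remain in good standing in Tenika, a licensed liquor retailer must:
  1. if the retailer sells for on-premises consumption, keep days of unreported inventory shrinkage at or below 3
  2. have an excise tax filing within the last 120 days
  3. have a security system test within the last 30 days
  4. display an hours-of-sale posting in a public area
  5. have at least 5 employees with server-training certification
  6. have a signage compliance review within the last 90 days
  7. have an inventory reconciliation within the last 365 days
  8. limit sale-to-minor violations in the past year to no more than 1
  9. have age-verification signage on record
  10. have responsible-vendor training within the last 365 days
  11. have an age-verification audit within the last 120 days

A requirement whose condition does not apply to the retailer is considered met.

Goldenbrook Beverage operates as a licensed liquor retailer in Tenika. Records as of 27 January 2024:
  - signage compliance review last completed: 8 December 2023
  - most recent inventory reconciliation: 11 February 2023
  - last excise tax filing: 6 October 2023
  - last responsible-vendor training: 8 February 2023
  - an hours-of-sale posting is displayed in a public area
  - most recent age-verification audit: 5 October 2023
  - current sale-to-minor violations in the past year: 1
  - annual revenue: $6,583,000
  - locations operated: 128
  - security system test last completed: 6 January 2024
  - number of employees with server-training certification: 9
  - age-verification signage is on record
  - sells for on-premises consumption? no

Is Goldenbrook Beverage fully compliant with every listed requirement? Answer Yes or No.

Yes

1. condition 'sells for on-premises consumption' does not hold → requirement n/a → met
2. excise tax filing 113 days ago vs limit 120 → met
3. security system test 21 days ago vs limit 30 → met
4. hours-of-sale posting present → met
5. employees with server-training certification 9 ≥ 5 → met
6. signage compliance review 50 days ago vs limit 90 → met
7. inventory reconciliation 350 days ago vs limit 365 → met
8. sale-to-minor violations in the past year 1 ≤ 1 → met
9. age-verification signage present → met
10. responsible-vendor training 353 days ago vs limit 365 → met
11. age-verification audit 114 days ago vs limit 120 → met
All met.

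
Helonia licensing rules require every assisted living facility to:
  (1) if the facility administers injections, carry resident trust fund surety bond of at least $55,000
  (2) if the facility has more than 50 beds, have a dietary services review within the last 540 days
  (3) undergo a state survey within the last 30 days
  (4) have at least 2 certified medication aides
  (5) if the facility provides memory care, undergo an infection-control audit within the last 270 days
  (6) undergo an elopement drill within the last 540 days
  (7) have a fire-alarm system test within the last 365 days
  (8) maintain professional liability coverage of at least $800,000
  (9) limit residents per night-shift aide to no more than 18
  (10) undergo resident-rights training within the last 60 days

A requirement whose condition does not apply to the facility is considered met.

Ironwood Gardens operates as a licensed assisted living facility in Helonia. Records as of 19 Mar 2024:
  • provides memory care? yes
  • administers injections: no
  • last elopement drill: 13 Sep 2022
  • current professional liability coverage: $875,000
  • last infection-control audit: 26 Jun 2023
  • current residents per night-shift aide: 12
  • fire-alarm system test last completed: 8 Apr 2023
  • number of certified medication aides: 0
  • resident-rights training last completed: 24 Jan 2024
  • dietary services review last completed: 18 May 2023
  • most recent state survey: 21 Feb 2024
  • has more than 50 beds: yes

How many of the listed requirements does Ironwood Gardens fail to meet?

2

1. condition 'administers injections' does not hold → requirement n/a → met
2. condition 'has more than 50 beds' holds; dietary services review 306 days ago vs limit 540 → met
3. state survey 27 days ago vs limit 30 → met
4. certified medication aides 0 < 2 → not met
5. condition 'provides memory care' holds; infection-control audit 267 days ago vs limit 270 → met
6. elopement drill 553 days ago vs limit 540 → not met
7. fire-alarm system test 346 days ago vs limit 365 → met
8. professional liability coverage $875,000 ≥ $800,000 → met
9. residents per night-shift aide 12 ≤ 18 → met
10. resident-rights training 55 days ago vs limit 60 → met
Not met: 2 of 10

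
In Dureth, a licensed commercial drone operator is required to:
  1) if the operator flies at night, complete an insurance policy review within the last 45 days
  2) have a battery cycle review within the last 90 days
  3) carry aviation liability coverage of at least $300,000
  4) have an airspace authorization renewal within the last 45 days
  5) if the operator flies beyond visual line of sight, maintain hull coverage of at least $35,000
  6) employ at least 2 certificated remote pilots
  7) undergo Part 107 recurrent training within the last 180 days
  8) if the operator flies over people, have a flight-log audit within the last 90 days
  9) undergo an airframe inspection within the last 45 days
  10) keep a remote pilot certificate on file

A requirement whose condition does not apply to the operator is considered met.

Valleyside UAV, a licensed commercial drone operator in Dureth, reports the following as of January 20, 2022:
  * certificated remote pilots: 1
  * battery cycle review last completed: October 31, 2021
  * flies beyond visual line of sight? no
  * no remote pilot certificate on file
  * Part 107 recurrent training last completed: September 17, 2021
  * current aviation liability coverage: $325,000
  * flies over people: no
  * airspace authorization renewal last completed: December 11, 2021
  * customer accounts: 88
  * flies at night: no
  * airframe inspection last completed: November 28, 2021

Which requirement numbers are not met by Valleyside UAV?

1. condition 'flies at night' does not hold → requirement n/a → met
2. battery cycle review 81 days ago vs limit 90 → met
3. aviation liability coverage $325,000 ≥ $300,000 → met
4. airspace authorization renewal 40 days ago vs limit 45 → met
5. condition 'flies beyond visual line of sight' does not hold → requirement n/a → met
6. certificated remote pilots 1 < 2 → not met
7. Part 107 recurrent training 125 days ago vs limit 180 → met
8. condition 'flies over people' does not hold → requirement n/a → met
9. airframe inspection 53 days ago vs limit 45 → not met
10. remote pilot certificate absent → not met
Not met: 6, 9, 10

6, 9, 10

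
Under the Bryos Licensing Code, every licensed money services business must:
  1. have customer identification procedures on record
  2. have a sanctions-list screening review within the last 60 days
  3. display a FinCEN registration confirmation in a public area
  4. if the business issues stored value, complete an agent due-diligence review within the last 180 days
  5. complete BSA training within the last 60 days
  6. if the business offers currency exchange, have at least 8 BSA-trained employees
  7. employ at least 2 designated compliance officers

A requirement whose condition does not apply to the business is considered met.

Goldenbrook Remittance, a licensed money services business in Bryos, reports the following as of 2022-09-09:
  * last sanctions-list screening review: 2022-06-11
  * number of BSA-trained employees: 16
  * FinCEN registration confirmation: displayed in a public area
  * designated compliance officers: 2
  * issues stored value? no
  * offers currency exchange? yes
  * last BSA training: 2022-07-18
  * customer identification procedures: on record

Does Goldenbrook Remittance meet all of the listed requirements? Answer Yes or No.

1. customer identification procedures present → met
2. sanctions-list screening review 90 days ago vs limit 60 → not met
3. FinCEN registration confirmation present → met
4. condition 'issues stored value' does not hold → requirement n/a → met
5. BSA training 53 days ago vs limit 60 → met
6. condition 'offers currency exchange' holds; BSA-trained employees 16 ≥ 8 → met
7. designated compliance officers 2 ≥ 2 → met
Not met: 2

No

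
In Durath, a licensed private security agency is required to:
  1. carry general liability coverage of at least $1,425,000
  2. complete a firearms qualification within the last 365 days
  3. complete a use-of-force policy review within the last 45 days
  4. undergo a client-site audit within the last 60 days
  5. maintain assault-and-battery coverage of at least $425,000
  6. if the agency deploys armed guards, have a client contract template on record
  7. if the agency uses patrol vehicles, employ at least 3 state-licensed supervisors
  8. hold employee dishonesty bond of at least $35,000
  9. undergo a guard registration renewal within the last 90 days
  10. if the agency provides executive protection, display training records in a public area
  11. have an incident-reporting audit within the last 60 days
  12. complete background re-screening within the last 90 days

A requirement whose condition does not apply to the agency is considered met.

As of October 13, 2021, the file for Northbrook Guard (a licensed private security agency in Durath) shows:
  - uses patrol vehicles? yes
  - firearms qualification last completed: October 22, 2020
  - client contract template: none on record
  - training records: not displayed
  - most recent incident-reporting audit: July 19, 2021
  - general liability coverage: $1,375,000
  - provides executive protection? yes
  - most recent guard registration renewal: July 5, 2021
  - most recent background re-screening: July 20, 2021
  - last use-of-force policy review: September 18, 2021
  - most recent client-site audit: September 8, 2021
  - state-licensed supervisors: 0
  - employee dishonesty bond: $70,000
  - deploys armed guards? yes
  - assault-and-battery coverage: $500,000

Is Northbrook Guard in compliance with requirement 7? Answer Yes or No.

7. condition 'uses patrol vehicles' holds; state-licensed supervisors 0 < 3 → not met

No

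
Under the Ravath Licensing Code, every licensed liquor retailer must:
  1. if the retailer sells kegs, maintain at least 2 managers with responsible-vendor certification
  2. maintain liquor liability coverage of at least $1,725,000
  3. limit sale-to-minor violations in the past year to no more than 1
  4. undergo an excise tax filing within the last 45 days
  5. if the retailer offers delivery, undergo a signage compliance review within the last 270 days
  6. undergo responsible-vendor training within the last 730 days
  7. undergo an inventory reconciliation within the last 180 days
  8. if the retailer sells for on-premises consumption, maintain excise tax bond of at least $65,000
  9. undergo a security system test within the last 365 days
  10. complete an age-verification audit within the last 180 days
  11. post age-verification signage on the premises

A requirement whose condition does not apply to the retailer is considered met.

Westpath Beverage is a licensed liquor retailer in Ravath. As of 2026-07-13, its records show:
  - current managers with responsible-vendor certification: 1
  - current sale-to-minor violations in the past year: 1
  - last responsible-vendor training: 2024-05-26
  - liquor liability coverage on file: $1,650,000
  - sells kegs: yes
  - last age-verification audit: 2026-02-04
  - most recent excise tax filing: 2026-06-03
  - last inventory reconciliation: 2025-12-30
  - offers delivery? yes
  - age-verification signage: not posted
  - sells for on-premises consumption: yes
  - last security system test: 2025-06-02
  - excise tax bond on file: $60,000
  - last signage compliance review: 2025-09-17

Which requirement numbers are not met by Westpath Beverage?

1, 2, 5, 6, 7, 8, 9, 11

1. condition 'sells kegs' holds; managers with responsible-vendor certification 1 < 2 → not met
2. liquor liability coverage $1,650,000 < $1,725,000 → not met
3. sale-to-minor violations in the past year 1 ≤ 1 → met
4. excise tax filing 40 days ago vs limit 45 → met
5. condition 'offers delivery' holds; signage compliance review 299 days ago vs limit 270 → not met
6. responsible-vendor training 778 days ago vs limit 730 → not met
7. inventory reconciliation 195 days ago vs limit 180 → not met
8. condition 'sells for on-premises consumption' holds; excise tax bond $60,000 < $65,000 → not met
9. security system test 406 days ago vs limit 365 → not met
10. age-verification audit 159 days ago vs limit 180 → met
11. age-verification signage absent → not met
Not met: 1, 2, 5, 6, 7, 8, 9, 11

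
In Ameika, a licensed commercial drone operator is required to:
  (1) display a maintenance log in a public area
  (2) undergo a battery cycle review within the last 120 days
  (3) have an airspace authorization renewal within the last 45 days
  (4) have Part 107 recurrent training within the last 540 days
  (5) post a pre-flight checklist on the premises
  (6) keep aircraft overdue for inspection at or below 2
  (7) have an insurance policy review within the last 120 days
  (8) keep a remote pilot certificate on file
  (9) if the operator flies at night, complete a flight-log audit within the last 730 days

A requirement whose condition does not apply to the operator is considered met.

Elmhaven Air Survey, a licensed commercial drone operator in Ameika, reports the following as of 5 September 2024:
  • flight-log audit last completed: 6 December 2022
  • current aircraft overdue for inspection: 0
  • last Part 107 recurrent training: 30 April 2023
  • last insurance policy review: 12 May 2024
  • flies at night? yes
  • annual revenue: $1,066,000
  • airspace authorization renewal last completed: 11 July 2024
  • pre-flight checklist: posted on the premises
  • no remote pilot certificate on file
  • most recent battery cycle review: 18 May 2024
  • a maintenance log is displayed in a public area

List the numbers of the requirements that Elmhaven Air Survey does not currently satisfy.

3, 8

1. maintenance log present → met
2. battery cycle review 110 days ago vs limit 120 → met
3. airspace authorization renewal 56 days ago vs limit 45 → not met
4. Part 107 recurrent training 494 days ago vs limit 540 → met
5. pre-flight checklist present → met
6. aircraft overdue for inspection 0 ≤ 2 → met
7. insurance policy review 116 days ago vs limit 120 → met
8. remote pilot certificate absent → not met
9. condition 'flies at night' holds; flight-log audit 639 days ago vs limit 730 → met
Not met: 3, 8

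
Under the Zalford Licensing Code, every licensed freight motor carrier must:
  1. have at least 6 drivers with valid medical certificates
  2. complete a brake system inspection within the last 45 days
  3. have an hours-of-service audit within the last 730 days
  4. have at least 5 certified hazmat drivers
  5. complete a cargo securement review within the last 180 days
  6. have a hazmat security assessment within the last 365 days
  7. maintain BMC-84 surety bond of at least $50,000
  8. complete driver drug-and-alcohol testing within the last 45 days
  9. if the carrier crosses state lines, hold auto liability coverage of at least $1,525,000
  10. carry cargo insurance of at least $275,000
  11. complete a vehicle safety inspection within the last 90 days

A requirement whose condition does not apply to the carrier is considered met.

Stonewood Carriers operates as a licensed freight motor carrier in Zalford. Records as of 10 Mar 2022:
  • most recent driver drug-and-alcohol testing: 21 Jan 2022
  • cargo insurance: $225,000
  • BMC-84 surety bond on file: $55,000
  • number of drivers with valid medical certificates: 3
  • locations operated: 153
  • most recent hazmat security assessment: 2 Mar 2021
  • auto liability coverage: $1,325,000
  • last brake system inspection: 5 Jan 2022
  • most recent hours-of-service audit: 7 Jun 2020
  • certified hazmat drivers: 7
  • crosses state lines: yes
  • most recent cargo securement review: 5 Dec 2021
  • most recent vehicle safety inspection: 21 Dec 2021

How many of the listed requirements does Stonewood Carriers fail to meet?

6

1. drivers with valid medical certificates 3 < 6 → not met
2. brake system inspection 64 days ago vs limit 45 → not met
3. hours-of-service audit 641 days ago vs limit 730 → met
4. certified hazmat drivers 7 ≥ 5 → met
5. cargo securement review 95 days ago vs limit 180 → met
6. hazmat security assessment 373 days ago vs limit 365 → not met
7. BMC-84 surety bond $55,000 ≥ $50,000 → met
8. driver drug-and-alcohol testing 48 days ago vs limit 45 → not met
9. condition 'crosses state lines' holds; auto liability coverage $1,325,000 < $1,525,000 → not met
10. cargo insurance $225,000 < $275,000 → not met
11. vehicle safety inspection 79 days ago vs limit 90 → met
Not met: 6 of 11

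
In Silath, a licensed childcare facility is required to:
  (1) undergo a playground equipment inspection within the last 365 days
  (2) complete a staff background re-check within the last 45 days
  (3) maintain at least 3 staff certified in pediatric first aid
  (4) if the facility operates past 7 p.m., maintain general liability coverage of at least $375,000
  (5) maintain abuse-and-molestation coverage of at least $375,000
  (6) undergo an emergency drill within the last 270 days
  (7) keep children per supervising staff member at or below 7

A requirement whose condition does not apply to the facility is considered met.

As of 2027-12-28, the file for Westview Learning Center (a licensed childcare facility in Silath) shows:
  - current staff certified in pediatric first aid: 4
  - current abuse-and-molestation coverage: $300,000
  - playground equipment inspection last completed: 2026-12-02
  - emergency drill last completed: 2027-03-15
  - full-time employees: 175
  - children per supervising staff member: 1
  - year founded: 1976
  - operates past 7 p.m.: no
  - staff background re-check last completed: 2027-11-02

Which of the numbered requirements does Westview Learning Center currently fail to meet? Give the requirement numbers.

1. playground equipment inspection 391 days ago vs limit 365 → not met
2. staff background re-check 56 days ago vs limit 45 → not met
3. staff certified in pediatric first aid 4 ≥ 3 → met
4. condition 'operates past 7 p.m.' does not hold → requirement n/a → met
5. abuse-and-molestation coverage $300,000 < $375,000 → not met
6. emergency drill 288 days ago vs limit 270 → not met
7. children per supervising staff member 1 ≤ 7 → met
Not met: 1, 2, 5, 6

1, 2, 5, 6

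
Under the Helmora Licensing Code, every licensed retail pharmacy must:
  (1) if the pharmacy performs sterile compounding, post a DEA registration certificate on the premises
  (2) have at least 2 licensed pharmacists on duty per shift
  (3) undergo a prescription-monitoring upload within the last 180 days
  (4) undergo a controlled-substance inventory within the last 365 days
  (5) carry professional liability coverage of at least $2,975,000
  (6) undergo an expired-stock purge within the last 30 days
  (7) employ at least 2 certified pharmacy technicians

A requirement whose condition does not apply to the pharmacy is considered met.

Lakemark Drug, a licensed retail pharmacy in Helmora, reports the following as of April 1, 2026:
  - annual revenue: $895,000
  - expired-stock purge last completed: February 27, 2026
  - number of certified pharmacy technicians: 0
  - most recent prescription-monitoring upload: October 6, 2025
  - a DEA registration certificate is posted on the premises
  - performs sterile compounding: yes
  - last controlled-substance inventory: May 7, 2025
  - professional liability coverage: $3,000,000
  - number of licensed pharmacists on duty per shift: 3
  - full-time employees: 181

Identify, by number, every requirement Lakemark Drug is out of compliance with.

6, 7

1. condition 'performs sterile compounding' holds; DEA registration certificate present → met
2. licensed pharmacists on duty per shift 3 ≥ 2 → met
3. prescription-monitoring upload 177 days ago vs limit 180 → met
4. controlled-substance inventory 329 days ago vs limit 365 → met
5. professional liability coverage $3,000,000 ≥ $2,975,000 → met
6. expired-stock purge 33 days ago vs limit 30 → not met
7. certified pharmacy technicians 0 < 2 → not met
Not met: 6, 7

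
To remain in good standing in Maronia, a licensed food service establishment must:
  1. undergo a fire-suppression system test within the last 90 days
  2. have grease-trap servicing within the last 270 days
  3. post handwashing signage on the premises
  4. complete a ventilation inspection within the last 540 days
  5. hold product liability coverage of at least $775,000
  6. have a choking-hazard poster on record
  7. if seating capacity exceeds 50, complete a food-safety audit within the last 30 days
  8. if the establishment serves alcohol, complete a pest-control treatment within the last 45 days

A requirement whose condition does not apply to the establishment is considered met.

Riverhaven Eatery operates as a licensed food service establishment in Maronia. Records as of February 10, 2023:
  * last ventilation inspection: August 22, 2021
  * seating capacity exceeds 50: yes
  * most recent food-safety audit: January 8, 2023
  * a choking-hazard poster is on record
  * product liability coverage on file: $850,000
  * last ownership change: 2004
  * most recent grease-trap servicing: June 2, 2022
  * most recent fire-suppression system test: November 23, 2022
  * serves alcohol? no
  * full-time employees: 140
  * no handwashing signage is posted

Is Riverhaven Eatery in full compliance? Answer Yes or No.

No

1. fire-suppression system test 79 days ago vs limit 90 → met
2. grease-trap servicing 253 days ago vs limit 270 → met
3. handwashing signage absent → not met
4. ventilation inspection 537 days ago vs limit 540 → met
5. product liability coverage $850,000 ≥ $775,000 → met
6. choking-hazard poster present → met
7. condition 'seating capacity exceeds 50' holds; food-safety audit 33 days ago vs limit 30 → not met
8. condition 'serves alcohol' does not hold → requirement n/a → met
Not met: 3, 7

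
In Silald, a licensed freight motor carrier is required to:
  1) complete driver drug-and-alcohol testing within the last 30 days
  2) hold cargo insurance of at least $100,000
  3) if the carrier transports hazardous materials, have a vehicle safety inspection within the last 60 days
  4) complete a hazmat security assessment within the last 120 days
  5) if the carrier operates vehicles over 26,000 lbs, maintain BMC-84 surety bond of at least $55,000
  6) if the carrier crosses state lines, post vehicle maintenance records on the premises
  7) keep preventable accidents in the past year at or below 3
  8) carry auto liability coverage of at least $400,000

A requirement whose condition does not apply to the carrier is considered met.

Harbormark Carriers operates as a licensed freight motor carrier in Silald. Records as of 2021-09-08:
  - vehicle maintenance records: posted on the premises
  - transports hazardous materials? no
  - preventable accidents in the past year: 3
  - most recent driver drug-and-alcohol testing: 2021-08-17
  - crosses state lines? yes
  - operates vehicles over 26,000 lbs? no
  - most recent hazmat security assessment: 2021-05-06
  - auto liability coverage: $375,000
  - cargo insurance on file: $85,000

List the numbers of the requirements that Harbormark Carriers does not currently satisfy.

2, 4, 8

1. driver drug-and-alcohol testing 22 days ago vs limit 30 → met
2. cargo insurance $85,000 < $100,000 → not met
3. condition 'transports hazardous materials' does not hold → requirement n/a → met
4. hazmat security assessment 125 days ago vs limit 120 → not met
5. condition 'operates vehicles over 26,000 lbs' does not hold → requirement n/a → met
6. condition 'crosses state lines' holds; vehicle maintenance records present → met
7. preventable accidents in the past year 3 ≤ 3 → met
8. auto liability coverage $375,000 < $400,000 → not met
Not met: 2, 4, 8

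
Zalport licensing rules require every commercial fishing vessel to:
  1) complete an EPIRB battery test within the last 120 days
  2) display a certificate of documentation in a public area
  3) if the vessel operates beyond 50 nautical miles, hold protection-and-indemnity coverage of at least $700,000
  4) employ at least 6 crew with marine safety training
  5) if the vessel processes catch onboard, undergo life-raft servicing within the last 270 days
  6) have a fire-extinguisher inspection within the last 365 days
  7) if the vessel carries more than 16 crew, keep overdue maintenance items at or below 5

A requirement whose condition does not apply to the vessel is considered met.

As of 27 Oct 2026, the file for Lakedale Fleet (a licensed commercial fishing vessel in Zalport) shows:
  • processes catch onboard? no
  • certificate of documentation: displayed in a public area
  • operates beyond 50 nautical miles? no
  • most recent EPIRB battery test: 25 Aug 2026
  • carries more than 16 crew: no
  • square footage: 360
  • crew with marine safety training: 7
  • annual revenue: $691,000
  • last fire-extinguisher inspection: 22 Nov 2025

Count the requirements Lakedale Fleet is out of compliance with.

1. EPIRB battery test 63 days ago vs limit 120 → met
2. certificate of documentation present → met
3. condition 'operates beyond 50 nautical miles' does not hold → requirement n/a → met
4. crew with marine safety training 7 ≥ 6 → met
5. condition 'processes catch onboard' does not hold → requirement n/a → met
6. fire-extinguisher inspection 339 days ago vs limit 365 → met
7. condition 'carries more than 16 crew' does not hold → requirement n/a → met
Not met: 0 of 7

0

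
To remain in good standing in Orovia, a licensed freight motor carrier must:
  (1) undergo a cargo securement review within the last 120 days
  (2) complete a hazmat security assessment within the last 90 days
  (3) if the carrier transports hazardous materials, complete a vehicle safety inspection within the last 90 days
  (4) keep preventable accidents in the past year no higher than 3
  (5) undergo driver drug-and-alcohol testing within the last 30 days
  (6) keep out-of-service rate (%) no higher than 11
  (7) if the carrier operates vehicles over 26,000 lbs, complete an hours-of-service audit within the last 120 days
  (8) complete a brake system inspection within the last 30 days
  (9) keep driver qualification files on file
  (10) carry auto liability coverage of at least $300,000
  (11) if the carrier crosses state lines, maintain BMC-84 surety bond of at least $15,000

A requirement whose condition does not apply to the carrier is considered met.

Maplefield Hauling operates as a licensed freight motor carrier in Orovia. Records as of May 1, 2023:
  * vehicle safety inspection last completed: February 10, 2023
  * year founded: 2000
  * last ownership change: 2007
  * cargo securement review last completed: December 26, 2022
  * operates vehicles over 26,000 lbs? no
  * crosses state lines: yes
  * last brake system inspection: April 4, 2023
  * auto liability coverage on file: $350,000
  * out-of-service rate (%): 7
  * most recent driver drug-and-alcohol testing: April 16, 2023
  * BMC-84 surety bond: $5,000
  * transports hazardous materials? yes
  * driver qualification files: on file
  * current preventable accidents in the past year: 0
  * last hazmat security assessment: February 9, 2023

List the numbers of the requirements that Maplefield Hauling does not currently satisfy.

1. cargo securement review 126 days ago vs limit 120 → not met
2. hazmat security assessment 81 days ago vs limit 90 → met
3. condition 'transports hazardous materials' holds; vehicle safety inspection 80 days ago vs limit 90 → met
4. preventable accidents in the past year 0 ≤ 3 → met
5. driver drug-and-alcohol testing 15 days ago vs limit 30 → met
6. out-of-service rate (%) 7 ≤ 11 → met
7. condition 'operates vehicles over 26,000 lbs' does not hold → requirement n/a → met
8. brake system inspection 27 days ago vs limit 30 → met
9. driver qualification files present → met
10. auto liability coverage $350,000 ≥ $300,000 → met
11. condition 'crosses state lines' holds; BMC-84 surety bond $5,000 < $15,000 → not met
Not met: 1, 11

1, 11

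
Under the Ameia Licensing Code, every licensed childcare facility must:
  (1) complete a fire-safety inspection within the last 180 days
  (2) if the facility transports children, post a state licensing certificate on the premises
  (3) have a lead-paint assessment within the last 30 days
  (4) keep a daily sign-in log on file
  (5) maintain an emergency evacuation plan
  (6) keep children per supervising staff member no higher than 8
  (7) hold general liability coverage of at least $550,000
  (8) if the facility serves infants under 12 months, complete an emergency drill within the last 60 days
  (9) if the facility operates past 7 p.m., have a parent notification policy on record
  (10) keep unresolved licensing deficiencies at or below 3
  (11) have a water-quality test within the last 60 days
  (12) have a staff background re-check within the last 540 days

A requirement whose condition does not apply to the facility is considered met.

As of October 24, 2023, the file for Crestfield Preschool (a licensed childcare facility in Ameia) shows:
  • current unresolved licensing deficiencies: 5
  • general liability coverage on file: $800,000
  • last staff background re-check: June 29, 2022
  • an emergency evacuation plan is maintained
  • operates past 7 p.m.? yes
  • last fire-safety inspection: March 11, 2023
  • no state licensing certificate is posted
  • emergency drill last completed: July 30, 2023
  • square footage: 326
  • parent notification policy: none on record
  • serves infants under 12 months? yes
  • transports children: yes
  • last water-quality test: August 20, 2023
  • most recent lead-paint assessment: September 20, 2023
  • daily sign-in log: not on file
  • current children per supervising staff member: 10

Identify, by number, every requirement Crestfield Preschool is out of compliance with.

1. fire-safety inspection 227 days ago vs limit 180 → not met
2. condition 'transports children' holds; state licensing certificate absent → not met
3. lead-paint assessment 34 days ago vs limit 30 → not met
4. daily sign-in log absent → not met
5. emergency evacuation plan present → met
6. children per supervising staff member 10 > 8 → not met
7. general liability coverage $800,000 ≥ $550,000 → met
8. condition 'serves infants under 12 months' holds; emergency drill 86 days ago vs limit 60 → not met
9. condition 'operates past 7 p.m.' holds; parent notification policy absent → not met
10. unresolved licensing deficiencies 5 > 3 → not met
11. water-quality test 65 days ago vs limit 60 → not met
12. staff background re-check 482 days ago vs limit 540 → met
Not met: 1, 2, 3, 4, 6, 8, 9, 10, 11

1, 2, 3, 4, 6, 8, 9, 10, 11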